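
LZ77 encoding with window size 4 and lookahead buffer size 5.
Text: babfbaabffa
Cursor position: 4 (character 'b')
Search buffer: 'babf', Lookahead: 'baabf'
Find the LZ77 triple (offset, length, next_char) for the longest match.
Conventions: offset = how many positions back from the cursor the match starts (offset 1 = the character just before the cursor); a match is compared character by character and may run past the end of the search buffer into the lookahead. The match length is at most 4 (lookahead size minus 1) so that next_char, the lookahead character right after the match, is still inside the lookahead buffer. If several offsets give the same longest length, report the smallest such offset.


Try each offset into the search buffer:
  offset=1 (pos 3, char 'f'): match length 0
  offset=2 (pos 2, char 'b'): match length 1
  offset=3 (pos 1, char 'a'): match length 0
  offset=4 (pos 0, char 'b'): match length 2
Longest match has length 2 at offset 4.
next_char = character at position 4 + 2 = 6 -> 'a'

Best match: offset=4, length=2 (matching 'ba' starting at position 0)
LZ77 triple: (4, 2, 'a')


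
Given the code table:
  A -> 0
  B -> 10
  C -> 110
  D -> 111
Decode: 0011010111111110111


Decoding:
0 -> A
0 -> A
110 -> C
10 -> B
111 -> D
111 -> D
110 -> C
111 -> D


Result: AACBDDCD


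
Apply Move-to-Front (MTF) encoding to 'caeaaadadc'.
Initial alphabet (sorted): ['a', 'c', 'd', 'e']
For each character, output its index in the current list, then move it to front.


MTF encoding:
'c': index 1 in ['a', 'c', 'd', 'e'] -> ['c', 'a', 'd', 'e']
'a': index 1 in ['c', 'a', 'd', 'e'] -> ['a', 'c', 'd', 'e']
'e': index 3 in ['a', 'c', 'd', 'e'] -> ['e', 'a', 'c', 'd']
'a': index 1 in ['e', 'a', 'c', 'd'] -> ['a', 'e', 'c', 'd']
'a': index 0 in ['a', 'e', 'c', 'd'] -> ['a', 'e', 'c', 'd']
'a': index 0 in ['a', 'e', 'c', 'd'] -> ['a', 'e', 'c', 'd']
'd': index 3 in ['a', 'e', 'c', 'd'] -> ['d', 'a', 'e', 'c']
'a': index 1 in ['d', 'a', 'e', 'c'] -> ['a', 'd', 'e', 'c']
'd': index 1 in ['a', 'd', 'e', 'c'] -> ['d', 'a', 'e', 'c']
'c': index 3 in ['d', 'a', 'e', 'c'] -> ['c', 'd', 'a', 'e']


Output: [1, 1, 3, 1, 0, 0, 3, 1, 1, 3]


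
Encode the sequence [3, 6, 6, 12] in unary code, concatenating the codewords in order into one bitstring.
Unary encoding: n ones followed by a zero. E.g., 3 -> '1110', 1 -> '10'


Encode each number as n ones followed by a terminating 0:
  3 -> 1110 (4 bits)
  6 -> 1111110 (7 bits)
  6 -> 1111110 (7 bits)
  12 -> 1111111111110 (13 bits)
Total length = 4 + 7 + 7 + 13 = 31 bits.

Unary([3, 6, 6, 12]) = 1110111111011111101111111111110 (31 bits)


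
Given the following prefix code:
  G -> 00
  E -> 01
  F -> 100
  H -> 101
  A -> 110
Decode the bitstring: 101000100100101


Decoding step by step:
Bits 101 -> H
Bits 00 -> G
Bits 01 -> E
Bits 00 -> G
Bits 100 -> F
Bits 101 -> H


Decoded message: HGEGFH


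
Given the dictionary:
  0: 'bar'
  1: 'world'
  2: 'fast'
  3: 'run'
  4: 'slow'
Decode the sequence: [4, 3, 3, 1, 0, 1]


Look up each index in the dictionary:
  4 -> 'slow'
  3 -> 'run'
  3 -> 'run'
  1 -> 'world'
  0 -> 'bar'
  1 -> 'world'

Decoded: "slow run run world bar world"


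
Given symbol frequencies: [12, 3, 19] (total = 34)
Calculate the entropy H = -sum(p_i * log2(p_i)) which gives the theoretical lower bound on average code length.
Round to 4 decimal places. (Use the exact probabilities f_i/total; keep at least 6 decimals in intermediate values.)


Per-symbol terms -p_i * log2(p_i) with p_i = f_i/34:
  p = 12/34 = 0.352941: log2(p) = -1.502500, -p*log2(p) = 0.530294
  p = 3/34 = 0.088235: log2(p) = -3.502500, -p*log2(p) = 0.309044
  p = 19/34 = 0.558824: log2(p) = -0.839535, -p*log2(p) = 0.469152
H = 0.530294 + 0.309044 + 0.469152 = 1.308490

H = 1.3085 bits/symbol


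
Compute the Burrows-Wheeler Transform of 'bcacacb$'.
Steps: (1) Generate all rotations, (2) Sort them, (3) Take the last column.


Rotations (sorted):
  0: $bcacacb -> last char: b
  1: acacb$bc -> last char: c
  2: acb$bcac -> last char: c
  3: b$bcacac -> last char: c
  4: bcacacb$ -> last char: $
  5: cacacb$b -> last char: b
  6: cacb$bca -> last char: a
  7: cb$bcaca -> last char: a


BWT = bccc$baa


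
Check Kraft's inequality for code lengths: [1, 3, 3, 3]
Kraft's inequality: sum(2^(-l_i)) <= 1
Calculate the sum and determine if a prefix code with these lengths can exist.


Sum = 2^(-1) + 2^(-3) + 2^(-3) + 2^(-3)
    = 0.5 + 0.125 + 0.125 + 0.125
    = 7/8 = 0.875
Since 0.875 <= 1, Kraft's inequality IS satisfied.
A prefix code with these lengths CAN exist.

Kraft sum = 0.875. Satisfied.


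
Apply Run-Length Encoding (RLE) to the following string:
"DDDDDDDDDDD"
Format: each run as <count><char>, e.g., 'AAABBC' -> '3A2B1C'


Scanning runs left to right:
  i=0: run of 'D' x 11 -> '11D'

RLE = 11D


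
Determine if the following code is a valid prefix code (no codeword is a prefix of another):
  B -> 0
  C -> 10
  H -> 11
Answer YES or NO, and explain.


Checking each pair (does one codeword prefix another?):
  B='0' vs C='10': no prefix
  B='0' vs H='11': no prefix
  C='10' vs B='0': no prefix
  C='10' vs H='11': no prefix
  H='11' vs B='0': no prefix
  H='11' vs C='10': no prefix
No violation found over all pairs.

YES -- this is a valid prefix code. No codeword is a prefix of any other codeword.


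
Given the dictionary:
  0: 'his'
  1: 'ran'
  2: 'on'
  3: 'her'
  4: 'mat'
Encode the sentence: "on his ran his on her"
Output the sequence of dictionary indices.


Look up each word in the dictionary:
  'on' -> 2
  'his' -> 0
  'ran' -> 1
  'his' -> 0
  'on' -> 2
  'her' -> 3

Encoded: [2, 0, 1, 0, 2, 3]


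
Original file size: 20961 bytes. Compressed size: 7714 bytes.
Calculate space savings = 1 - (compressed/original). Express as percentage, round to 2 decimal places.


ratio = compressed/original = 7714/20961 = 0.368017
savings = 1 - ratio = 1 - 0.368017 = 0.631983
as a percentage: 0.631983 * 100 = 63.2%

Space savings = 1 - 7714/20961 = 63.2%


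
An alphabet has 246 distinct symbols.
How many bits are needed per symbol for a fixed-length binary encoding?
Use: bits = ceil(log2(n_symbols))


log2(246) = 7.9425
Bracket: 2^7 = 128 < 246 <= 2^8 = 256
So ceil(log2(246)) = 8

bits = ceil(log2(246)) = ceil(7.9425) = 8 bits


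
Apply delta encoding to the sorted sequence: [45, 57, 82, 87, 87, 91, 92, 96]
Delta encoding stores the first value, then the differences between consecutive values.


First value: 45
Deltas:
  57 - 45 = 12
  82 - 57 = 25
  87 - 82 = 5
  87 - 87 = 0
  91 - 87 = 4
  92 - 91 = 1
  96 - 92 = 4


Delta encoded: [45, 12, 25, 5, 0, 4, 1, 4]


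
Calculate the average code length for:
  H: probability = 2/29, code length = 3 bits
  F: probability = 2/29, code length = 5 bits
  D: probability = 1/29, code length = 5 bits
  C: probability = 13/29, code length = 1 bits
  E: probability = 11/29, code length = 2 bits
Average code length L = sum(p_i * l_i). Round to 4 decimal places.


Weighted contributions p_i * l_i:
  H: (2/29) * 3 = 6/29
  F: (2/29) * 5 = 10/29
  D: (1/29) * 5 = 5/29
  C: (13/29) * 1 = 13/29
  E: (11/29) * 2 = 22/29
Sum = (6 + 10 + 5 + 13 + 22)/29 = 56/29

L = 56/29 = 1.9310 bits/symbol


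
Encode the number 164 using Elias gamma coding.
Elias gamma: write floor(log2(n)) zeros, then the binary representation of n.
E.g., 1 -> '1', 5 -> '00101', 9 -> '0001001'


num_bits = floor(log2(164)) + 1 = 8
leading_zeros = num_bits - 1 = 7
binary(164) = 10100100

Elias gamma(164) = '0000000' + '10100100' = 000000010100100 (15 bits)


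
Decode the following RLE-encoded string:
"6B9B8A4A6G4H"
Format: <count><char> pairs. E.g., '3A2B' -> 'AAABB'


Expanding each <count><char> pair:
  6B -> 'BBBBBB'
  9B -> 'BBBBBBBBB'
  8A -> 'AAAAAAAA'
  4A -> 'AAAA'
  6G -> 'GGGGGG'
  4H -> 'HHHH'

Decoded = BBBBBBBBBBBBBBBAAAAAAAAAAAAGGGGGGHHHH


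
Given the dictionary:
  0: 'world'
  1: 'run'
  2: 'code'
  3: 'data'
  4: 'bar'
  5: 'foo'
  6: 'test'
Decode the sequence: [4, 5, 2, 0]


Look up each index in the dictionary:
  4 -> 'bar'
  5 -> 'foo'
  2 -> 'code'
  0 -> 'world'

Decoded: "bar foo code world"


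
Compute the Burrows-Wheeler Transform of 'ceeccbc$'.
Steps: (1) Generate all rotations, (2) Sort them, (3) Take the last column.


Rotations (sorted):
  0: $ceeccbc -> last char: c
  1: bc$ceecc -> last char: c
  2: c$ceeccb -> last char: b
  3: cbc$ceec -> last char: c
  4: ccbc$cee -> last char: e
  5: ceeccbc$ -> last char: $
  6: eccbc$ce -> last char: e
  7: eeccbc$c -> last char: c


BWT = ccbce$ec


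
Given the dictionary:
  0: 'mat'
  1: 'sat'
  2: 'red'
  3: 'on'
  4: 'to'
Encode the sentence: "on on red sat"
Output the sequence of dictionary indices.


Look up each word in the dictionary:
  'on' -> 3
  'on' -> 3
  'red' -> 2
  'sat' -> 1

Encoded: [3, 3, 2, 1]


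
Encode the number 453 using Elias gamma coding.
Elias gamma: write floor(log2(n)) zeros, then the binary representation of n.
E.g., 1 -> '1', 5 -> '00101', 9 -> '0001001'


num_bits = floor(log2(453)) + 1 = 9
leading_zeros = num_bits - 1 = 8
binary(453) = 111000101

Elias gamma(453) = '00000000' + '111000101' = 00000000111000101 (17 bits)


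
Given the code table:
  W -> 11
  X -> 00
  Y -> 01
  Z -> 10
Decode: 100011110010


Decoding:
10 -> Z
00 -> X
11 -> W
11 -> W
00 -> X
10 -> Z


Result: ZXWWXZ


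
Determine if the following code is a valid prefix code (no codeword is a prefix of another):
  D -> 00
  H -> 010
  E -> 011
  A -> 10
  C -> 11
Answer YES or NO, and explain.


Checking each pair (does one codeword prefix another?):
  D='00' vs H='010': no prefix
  D='00' vs E='011': no prefix
  D='00' vs A='10': no prefix
  D='00' vs C='11': no prefix
  H='010' vs D='00': no prefix
  H='010' vs E='011': no prefix
  H='010' vs A='10': no prefix
  H='010' vs C='11': no prefix
  E='011' vs D='00': no prefix
  E='011' vs H='010': no prefix
  E='011' vs A='10': no prefix
  E='011' vs C='11': no prefix
  A='10' vs D='00': no prefix
  A='10' vs H='010': no prefix
  A='10' vs E='011': no prefix
  A='10' vs C='11': no prefix
  C='11' vs D='00': no prefix
  C='11' vs H='010': no prefix
  C='11' vs E='011': no prefix
  C='11' vs A='10': no prefix
No violation found over all pairs.

YES -- this is a valid prefix code. No codeword is a prefix of any other codeword.


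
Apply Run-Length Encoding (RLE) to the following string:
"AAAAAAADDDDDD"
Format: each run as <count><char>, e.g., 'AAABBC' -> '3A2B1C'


Scanning runs left to right:
  i=0: run of 'A' x 7 -> '7A'
  i=7: run of 'D' x 6 -> '6D'

RLE = 7A6D


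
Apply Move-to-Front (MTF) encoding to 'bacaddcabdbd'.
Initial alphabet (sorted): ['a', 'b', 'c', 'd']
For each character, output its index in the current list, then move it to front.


MTF encoding:
'b': index 1 in ['a', 'b', 'c', 'd'] -> ['b', 'a', 'c', 'd']
'a': index 1 in ['b', 'a', 'c', 'd'] -> ['a', 'b', 'c', 'd']
'c': index 2 in ['a', 'b', 'c', 'd'] -> ['c', 'a', 'b', 'd']
'a': index 1 in ['c', 'a', 'b', 'd'] -> ['a', 'c', 'b', 'd']
'd': index 3 in ['a', 'c', 'b', 'd'] -> ['d', 'a', 'c', 'b']
'd': index 0 in ['d', 'a', 'c', 'b'] -> ['d', 'a', 'c', 'b']
'c': index 2 in ['d', 'a', 'c', 'b'] -> ['c', 'd', 'a', 'b']
'a': index 2 in ['c', 'd', 'a', 'b'] -> ['a', 'c', 'd', 'b']
'b': index 3 in ['a', 'c', 'd', 'b'] -> ['b', 'a', 'c', 'd']
'd': index 3 in ['b', 'a', 'c', 'd'] -> ['d', 'b', 'a', 'c']
'b': index 1 in ['d', 'b', 'a', 'c'] -> ['b', 'd', 'a', 'c']
'd': index 1 in ['b', 'd', 'a', 'c'] -> ['d', 'b', 'a', 'c']


Output: [1, 1, 2, 1, 3, 0, 2, 2, 3, 3, 1, 1]


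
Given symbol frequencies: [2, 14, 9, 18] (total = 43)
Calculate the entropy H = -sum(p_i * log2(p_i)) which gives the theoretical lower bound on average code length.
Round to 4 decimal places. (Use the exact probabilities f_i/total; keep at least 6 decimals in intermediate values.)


Per-symbol terms -p_i * log2(p_i) with p_i = f_i/43:
  p = 2/43 = 0.046512: log2(p) = -4.426265, -p*log2(p) = 0.205873
  p = 14/43 = 0.325581: log2(p) = -1.618910, -p*log2(p) = 0.527087
  p = 9/43 = 0.209302: log2(p) = -2.256340, -p*log2(p) = 0.472257
  p = 18/43 = 0.418605: log2(p) = -1.256340, -p*log2(p) = 0.525910
H = 0.205873 + 0.527087 + 0.472257 + 0.525910 = 1.731127

H = 1.7311 bits/symbol


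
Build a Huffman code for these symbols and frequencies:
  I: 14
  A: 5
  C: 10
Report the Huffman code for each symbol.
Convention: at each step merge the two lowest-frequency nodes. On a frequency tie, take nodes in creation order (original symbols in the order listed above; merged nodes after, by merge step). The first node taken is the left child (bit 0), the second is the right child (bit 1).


Huffman tree construction:
Step 1: Merge A(5) + C(10) = 15
Step 2: Merge I(14) + (A+C)(15) = 29
Read each symbol's code off the tree from the root (left child = 0, right child = 1).

Codes:
  I: 0 (length 1)
  A: 10 (length 2)
  C: 11 (length 2)
Average code length: 44/29 = 1.5172 bits/symbol


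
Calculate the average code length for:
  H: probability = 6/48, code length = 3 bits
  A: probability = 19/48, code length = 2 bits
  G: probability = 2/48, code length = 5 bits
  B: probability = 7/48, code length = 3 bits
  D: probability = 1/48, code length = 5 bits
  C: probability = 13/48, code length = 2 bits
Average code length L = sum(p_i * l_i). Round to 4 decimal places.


Weighted contributions p_i * l_i:
  H: (6/48) * 3 = 18/48
  A: (19/48) * 2 = 38/48
  G: (2/48) * 5 = 10/48
  B: (7/48) * 3 = 21/48
  D: (1/48) * 5 = 5/48
  C: (13/48) * 2 = 26/48
Sum = (18 + 38 + 10 + 21 + 5 + 26)/48 = 118/48

L = 118/48 = 2.4583 bits/symbol


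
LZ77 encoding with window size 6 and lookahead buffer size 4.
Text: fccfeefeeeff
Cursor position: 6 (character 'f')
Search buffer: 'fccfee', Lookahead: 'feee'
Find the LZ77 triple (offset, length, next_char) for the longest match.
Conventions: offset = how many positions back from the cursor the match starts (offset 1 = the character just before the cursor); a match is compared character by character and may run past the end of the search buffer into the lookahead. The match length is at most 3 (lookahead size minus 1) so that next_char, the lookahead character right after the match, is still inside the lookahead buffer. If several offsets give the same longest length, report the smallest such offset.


Try each offset into the search buffer:
  offset=1 (pos 5, char 'e'): match length 0
  offset=2 (pos 4, char 'e'): match length 0
  offset=3 (pos 3, char 'f'): match length 3
  offset=4 (pos 2, char 'c'): match length 0
  offset=5 (pos 1, char 'c'): match length 0
  offset=6 (pos 0, char 'f'): match length 1
Longest match has length 3 at offset 3.
next_char = character at position 6 + 3 = 9 -> 'e'

Best match: offset=3, length=3 (matching 'fee' starting at position 3)
LZ77 triple: (3, 3, 'e')


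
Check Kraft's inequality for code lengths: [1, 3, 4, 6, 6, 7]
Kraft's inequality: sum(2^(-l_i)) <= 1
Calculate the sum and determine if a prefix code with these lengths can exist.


Sum = 2^(-1) + 2^(-3) + 2^(-4) + 2^(-6) + 2^(-6) + 2^(-7)
    = 0.5 + 0.125 + 0.0625 + 0.015625 + 0.015625 + 0.0078125
    = 93/128 = 0.7265625
Since 0.7265625 <= 1, Kraft's inequality IS satisfied.
A prefix code with these lengths CAN exist.

Kraft sum = 0.7265625. Satisfied.


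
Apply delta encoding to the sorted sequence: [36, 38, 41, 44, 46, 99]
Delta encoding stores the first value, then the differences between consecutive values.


First value: 36
Deltas:
  38 - 36 = 2
  41 - 38 = 3
  44 - 41 = 3
  46 - 44 = 2
  99 - 46 = 53


Delta encoded: [36, 2, 3, 3, 2, 53]


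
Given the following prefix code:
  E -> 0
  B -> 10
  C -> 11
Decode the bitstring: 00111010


Decoding step by step:
Bits 0 -> E
Bits 0 -> E
Bits 11 -> C
Bits 10 -> B
Bits 10 -> B


Decoded message: EECBB


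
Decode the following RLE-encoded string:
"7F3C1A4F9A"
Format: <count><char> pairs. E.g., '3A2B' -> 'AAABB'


Expanding each <count><char> pair:
  7F -> 'FFFFFFF'
  3C -> 'CCC'
  1A -> 'A'
  4F -> 'FFFF'
  9A -> 'AAAAAAAAA'

Decoded = FFFFFFFCCCAFFFFAAAAAAAAA


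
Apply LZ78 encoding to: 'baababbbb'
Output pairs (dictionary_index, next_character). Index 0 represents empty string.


LZ78 encoding steps:
Dictionary: {0: ''}
Step 1: w='' (idx 0), next='b' -> output (0, 'b'), add 'b' as idx 1
Step 2: w='' (idx 0), next='a' -> output (0, 'a'), add 'a' as idx 2
Step 3: w='a' (idx 2), next='b' -> output (2, 'b'), add 'ab' as idx 3
Step 4: w='ab' (idx 3), next='b' -> output (3, 'b'), add 'abb' as idx 4
Step 5: w='b' (idx 1), next='b' -> output (1, 'b'), add 'bb' as idx 5


Encoded: [(0, 'b'), (0, 'a'), (2, 'b'), (3, 'b'), (1, 'b')]


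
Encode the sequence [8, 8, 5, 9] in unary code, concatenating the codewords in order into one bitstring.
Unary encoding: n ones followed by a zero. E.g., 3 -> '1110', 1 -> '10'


Encode each number as n ones followed by a terminating 0:
  8 -> 111111110 (9 bits)
  8 -> 111111110 (9 bits)
  5 -> 111110 (6 bits)
  9 -> 1111111110 (10 bits)
Total length = 9 + 9 + 6 + 10 = 34 bits.

Unary([8, 8, 5, 9]) = 1111111101111111101111101111111110 (34 bits)


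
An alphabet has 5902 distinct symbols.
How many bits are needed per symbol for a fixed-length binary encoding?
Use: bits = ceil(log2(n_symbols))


log2(5902) = 12.527
Bracket: 2^12 = 4096 < 5902 <= 2^13 = 8192
So ceil(log2(5902)) = 13

bits = ceil(log2(5902)) = ceil(12.527) = 13 bits


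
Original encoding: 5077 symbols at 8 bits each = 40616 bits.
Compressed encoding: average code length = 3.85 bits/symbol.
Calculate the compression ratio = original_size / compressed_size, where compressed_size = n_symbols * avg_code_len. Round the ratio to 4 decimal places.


original_size = n_symbols * orig_bits = 5077 * 8 = 40616 bits
compressed_size = n_symbols * avg_code_len = 5077 * 3.85 = 19546.45 bits
ratio = original_size / compressed_size = 40616 / 19546.45 = 2.0779

Compression ratio = 2.0779


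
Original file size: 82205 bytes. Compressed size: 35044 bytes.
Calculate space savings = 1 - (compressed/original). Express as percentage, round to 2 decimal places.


ratio = compressed/original = 35044/82205 = 0.4263
savings = 1 - ratio = 1 - 0.4263 = 0.5737
as a percentage: 0.5737 * 100 = 57.37%

Space savings = 1 - 35044/82205 = 57.37%


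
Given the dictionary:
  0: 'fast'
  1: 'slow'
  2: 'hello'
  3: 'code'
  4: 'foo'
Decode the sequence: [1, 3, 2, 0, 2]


Look up each index in the dictionary:
  1 -> 'slow'
  3 -> 'code'
  2 -> 'hello'
  0 -> 'fast'
  2 -> 'hello'

Decoded: "slow code hello fast hello"


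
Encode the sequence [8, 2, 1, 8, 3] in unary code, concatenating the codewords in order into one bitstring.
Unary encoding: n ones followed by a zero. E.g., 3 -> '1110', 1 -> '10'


Encode each number as n ones followed by a terminating 0:
  8 -> 111111110 (9 bits)
  2 -> 110 (3 bits)
  1 -> 10 (2 bits)
  8 -> 111111110 (9 bits)
  3 -> 1110 (4 bits)
Total length = 9 + 3 + 2 + 9 + 4 = 27 bits.

Unary([8, 2, 1, 8, 3]) = 111111110110101111111101110 (27 bits)


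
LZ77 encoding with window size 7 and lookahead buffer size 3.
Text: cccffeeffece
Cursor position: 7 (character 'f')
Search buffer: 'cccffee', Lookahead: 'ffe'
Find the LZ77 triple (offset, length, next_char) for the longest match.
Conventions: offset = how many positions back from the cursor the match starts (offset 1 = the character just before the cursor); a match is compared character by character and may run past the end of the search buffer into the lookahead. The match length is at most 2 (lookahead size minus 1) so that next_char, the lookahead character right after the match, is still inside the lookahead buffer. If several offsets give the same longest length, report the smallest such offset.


Try each offset into the search buffer:
  offset=1 (pos 6, char 'e'): match length 0
  offset=2 (pos 5, char 'e'): match length 0
  offset=3 (pos 4, char 'f'): match length 1
  offset=4 (pos 3, char 'f'): match length 2
  offset=5 (pos 2, char 'c'): match length 0
  offset=6 (pos 1, char 'c'): match length 0
  offset=7 (pos 0, char 'c'): match length 0
Longest match has length 2 at offset 4.
next_char = character at position 7 + 2 = 9 -> 'e'

Best match: offset=4, length=2 (matching 'ff' starting at position 3)
LZ77 triple: (4, 2, 'e')


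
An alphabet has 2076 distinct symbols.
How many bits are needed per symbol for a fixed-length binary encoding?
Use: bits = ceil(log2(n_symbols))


log2(2076) = 11.0196
Bracket: 2^11 = 2048 < 2076 <= 2^12 = 4096
So ceil(log2(2076)) = 12

bits = ceil(log2(2076)) = ceil(11.0196) = 12 bits


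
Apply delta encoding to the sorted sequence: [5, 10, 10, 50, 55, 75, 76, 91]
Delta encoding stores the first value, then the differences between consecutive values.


First value: 5
Deltas:
  10 - 5 = 5
  10 - 10 = 0
  50 - 10 = 40
  55 - 50 = 5
  75 - 55 = 20
  76 - 75 = 1
  91 - 76 = 15


Delta encoded: [5, 5, 0, 40, 5, 20, 1, 15]


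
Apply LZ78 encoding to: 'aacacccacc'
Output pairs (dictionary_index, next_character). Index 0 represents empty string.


LZ78 encoding steps:
Dictionary: {0: ''}
Step 1: w='' (idx 0), next='a' -> output (0, 'a'), add 'a' as idx 1
Step 2: w='a' (idx 1), next='c' -> output (1, 'c'), add 'ac' as idx 2
Step 3: w='ac' (idx 2), next='c' -> output (2, 'c'), add 'acc' as idx 3
Step 4: w='' (idx 0), next='c' -> output (0, 'c'), add 'c' as idx 4
Step 5: w='acc' (idx 3), end of input -> output (3, '')


Encoded: [(0, 'a'), (1, 'c'), (2, 'c'), (0, 'c'), (3, '')]


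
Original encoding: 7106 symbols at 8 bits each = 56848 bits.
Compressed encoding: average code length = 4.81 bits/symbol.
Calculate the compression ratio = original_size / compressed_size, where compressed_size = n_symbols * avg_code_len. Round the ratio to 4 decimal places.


original_size = n_symbols * orig_bits = 7106 * 8 = 56848 bits
compressed_size = n_symbols * avg_code_len = 7106 * 4.81 = 34179.86 bits
ratio = original_size / compressed_size = 56848 / 34179.86 = 1.6632

Compression ratio = 1.6632


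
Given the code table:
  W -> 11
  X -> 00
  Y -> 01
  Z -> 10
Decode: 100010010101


Decoding:
10 -> Z
00 -> X
10 -> Z
01 -> Y
01 -> Y
01 -> Y


Result: ZXZYYY


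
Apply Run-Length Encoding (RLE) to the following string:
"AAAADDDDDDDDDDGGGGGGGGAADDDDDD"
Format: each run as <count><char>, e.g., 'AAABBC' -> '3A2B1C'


Scanning runs left to right:
  i=0: run of 'A' x 4 -> '4A'
  i=4: run of 'D' x 10 -> '10D'
  i=14: run of 'G' x 8 -> '8G'
  i=22: run of 'A' x 2 -> '2A'
  i=24: run of 'D' x 6 -> '6D'

RLE = 4A10D8G2A6D


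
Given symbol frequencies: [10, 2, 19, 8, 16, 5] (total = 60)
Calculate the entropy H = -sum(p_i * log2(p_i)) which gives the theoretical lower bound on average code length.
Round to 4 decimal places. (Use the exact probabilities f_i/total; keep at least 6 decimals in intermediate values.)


Per-symbol terms -p_i * log2(p_i) with p_i = f_i/60:
  p = 10/60 = 0.166667: log2(p) = -2.584963, -p*log2(p) = 0.430827
  p = 2/60 = 0.033333: log2(p) = -4.906891, -p*log2(p) = 0.163563
  p = 19/60 = 0.316667: log2(p) = -1.658963, -p*log2(p) = 0.525338
  p = 8/60 = 0.133333: log2(p) = -2.906891, -p*log2(p) = 0.387585
  p = 16/60 = 0.266667: log2(p) = -1.906891, -p*log2(p) = 0.508504
  p = 5/60 = 0.083333: log2(p) = -3.584963, -p*log2(p) = 0.298747
H = 0.430827 + 0.163563 + 0.525338 + 0.387585 + 0.508504 + 0.298747 = 2.314564

H = 2.3146 bits/symbol


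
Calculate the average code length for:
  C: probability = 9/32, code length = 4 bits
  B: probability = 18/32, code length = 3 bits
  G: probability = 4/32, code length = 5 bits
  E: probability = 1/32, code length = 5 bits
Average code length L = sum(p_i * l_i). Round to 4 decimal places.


Weighted contributions p_i * l_i:
  C: (9/32) * 4 = 36/32
  B: (18/32) * 3 = 54/32
  G: (4/32) * 5 = 20/32
  E: (1/32) * 5 = 5/32
Sum = (36 + 54 + 20 + 5)/32 = 115/32

L = 115/32 = 3.5938 bits/symbol


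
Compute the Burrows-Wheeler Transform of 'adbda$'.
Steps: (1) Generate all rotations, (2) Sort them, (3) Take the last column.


Rotations (sorted):
  0: $adbda -> last char: a
  1: a$adbd -> last char: d
  2: adbda$ -> last char: $
  3: bda$ad -> last char: d
  4: da$adb -> last char: b
  5: dbda$a -> last char: a


BWT = ad$dba


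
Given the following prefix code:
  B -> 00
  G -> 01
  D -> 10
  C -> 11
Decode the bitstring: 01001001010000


Decoding step by step:
Bits 01 -> G
Bits 00 -> B
Bits 10 -> D
Bits 01 -> G
Bits 01 -> G
Bits 00 -> B
Bits 00 -> B


Decoded message: GBDGGBB


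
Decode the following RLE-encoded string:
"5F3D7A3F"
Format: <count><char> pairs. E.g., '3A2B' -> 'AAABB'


Expanding each <count><char> pair:
  5F -> 'FFFFF'
  3D -> 'DDD'
  7A -> 'AAAAAAA'
  3F -> 'FFF'

Decoded = FFFFFDDDAAAAAAAFFF


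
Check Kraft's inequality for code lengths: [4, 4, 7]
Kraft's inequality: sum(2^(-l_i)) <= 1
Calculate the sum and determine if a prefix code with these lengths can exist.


Sum = 2^(-4) + 2^(-4) + 2^(-7)
    = 0.0625 + 0.0625 + 0.0078125
    = 17/128 = 0.1328125
Since 0.1328125 <= 1, Kraft's inequality IS satisfied.
A prefix code with these lengths CAN exist.

Kraft sum = 0.1328125. Satisfied.


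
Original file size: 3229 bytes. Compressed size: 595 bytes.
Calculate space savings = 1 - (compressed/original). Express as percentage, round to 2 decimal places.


ratio = compressed/original = 595/3229 = 0.184268
savings = 1 - ratio = 1 - 0.184268 = 0.815732
as a percentage: 0.815732 * 100 = 81.57%

Space savings = 1 - 595/3229 = 81.57%


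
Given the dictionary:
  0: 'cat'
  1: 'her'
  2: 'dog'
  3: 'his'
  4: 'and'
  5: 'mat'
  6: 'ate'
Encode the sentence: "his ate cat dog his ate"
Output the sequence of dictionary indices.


Look up each word in the dictionary:
  'his' -> 3
  'ate' -> 6
  'cat' -> 0
  'dog' -> 2
  'his' -> 3
  'ate' -> 6

Encoded: [3, 6, 0, 2, 3, 6]


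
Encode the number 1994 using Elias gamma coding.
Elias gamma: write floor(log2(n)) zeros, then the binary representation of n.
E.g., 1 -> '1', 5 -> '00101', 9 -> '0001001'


num_bits = floor(log2(1994)) + 1 = 11
leading_zeros = num_bits - 1 = 10
binary(1994) = 11111001010

Elias gamma(1994) = '0000000000' + '11111001010' = 000000000011111001010 (21 bits)


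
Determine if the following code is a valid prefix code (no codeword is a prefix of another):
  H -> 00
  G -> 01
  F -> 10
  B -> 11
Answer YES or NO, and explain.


Checking each pair (does one codeword prefix another?):
  H='00' vs G='01': no prefix
  H='00' vs F='10': no prefix
  H='00' vs B='11': no prefix
  G='01' vs H='00': no prefix
  G='01' vs F='10': no prefix
  G='01' vs B='11': no prefix
  F='10' vs H='00': no prefix
  F='10' vs G='01': no prefix
  F='10' vs B='11': no prefix
  B='11' vs H='00': no prefix
  B='11' vs G='01': no prefix
  B='11' vs F='10': no prefix
No violation found over all pairs.

YES -- this is a valid prefix code. No codeword is a prefix of any other codeword.


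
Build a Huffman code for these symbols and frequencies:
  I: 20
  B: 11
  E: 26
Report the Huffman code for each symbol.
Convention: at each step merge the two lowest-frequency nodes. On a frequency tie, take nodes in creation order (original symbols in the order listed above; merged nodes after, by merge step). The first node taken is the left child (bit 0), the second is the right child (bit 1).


Huffman tree construction:
Step 1: Merge B(11) + I(20) = 31
Step 2: Merge E(26) + (B+I)(31) = 57
Read each symbol's code off the tree from the root (left child = 0, right child = 1).

Codes:
  I: 11 (length 2)
  B: 10 (length 2)
  E: 0 (length 1)
Average code length: 88/57 = 1.5439 bits/symbol


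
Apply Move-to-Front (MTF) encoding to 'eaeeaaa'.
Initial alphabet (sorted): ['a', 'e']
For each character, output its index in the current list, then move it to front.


MTF encoding:
'e': index 1 in ['a', 'e'] -> ['e', 'a']
'a': index 1 in ['e', 'a'] -> ['a', 'e']
'e': index 1 in ['a', 'e'] -> ['e', 'a']
'e': index 0 in ['e', 'a'] -> ['e', 'a']
'a': index 1 in ['e', 'a'] -> ['a', 'e']
'a': index 0 in ['a', 'e'] -> ['a', 'e']
'a': index 0 in ['a', 'e'] -> ['a', 'e']


Output: [1, 1, 1, 0, 1, 0, 0]


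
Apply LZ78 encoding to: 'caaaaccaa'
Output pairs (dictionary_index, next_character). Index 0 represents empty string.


LZ78 encoding steps:
Dictionary: {0: ''}
Step 1: w='' (idx 0), next='c' -> output (0, 'c'), add 'c' as idx 1
Step 2: w='' (idx 0), next='a' -> output (0, 'a'), add 'a' as idx 2
Step 3: w='a' (idx 2), next='a' -> output (2, 'a'), add 'aa' as idx 3
Step 4: w='a' (idx 2), next='c' -> output (2, 'c'), add 'ac' as idx 4
Step 5: w='c' (idx 1), next='a' -> output (1, 'a'), add 'ca' as idx 5
Step 6: w='a' (idx 2), end of input -> output (2, '')


Encoded: [(0, 'c'), (0, 'a'), (2, 'a'), (2, 'c'), (1, 'a'), (2, '')]


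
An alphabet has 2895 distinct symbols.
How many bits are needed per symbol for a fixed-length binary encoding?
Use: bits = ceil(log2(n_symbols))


log2(2895) = 11.4993
Bracket: 2^11 = 2048 < 2895 <= 2^12 = 4096
So ceil(log2(2895)) = 12

bits = ceil(log2(2895)) = ceil(11.4993) = 12 bits


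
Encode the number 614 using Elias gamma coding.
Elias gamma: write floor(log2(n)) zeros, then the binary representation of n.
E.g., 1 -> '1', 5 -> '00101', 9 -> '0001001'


num_bits = floor(log2(614)) + 1 = 10
leading_zeros = num_bits - 1 = 9
binary(614) = 1001100110

Elias gamma(614) = '000000000' + '1001100110' = 0000000001001100110 (19 bits)


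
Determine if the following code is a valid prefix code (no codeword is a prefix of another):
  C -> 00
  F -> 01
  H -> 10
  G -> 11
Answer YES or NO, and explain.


Checking each pair (does one codeword prefix another?):
  C='00' vs F='01': no prefix
  C='00' vs H='10': no prefix
  C='00' vs G='11': no prefix
  F='01' vs C='00': no prefix
  F='01' vs H='10': no prefix
  F='01' vs G='11': no prefix
  H='10' vs C='00': no prefix
  H='10' vs F='01': no prefix
  H='10' vs G='11': no prefix
  G='11' vs C='00': no prefix
  G='11' vs F='01': no prefix
  G='11' vs H='10': no prefix
No violation found over all pairs.

YES -- this is a valid prefix code. No codeword is a prefix of any other codeword.


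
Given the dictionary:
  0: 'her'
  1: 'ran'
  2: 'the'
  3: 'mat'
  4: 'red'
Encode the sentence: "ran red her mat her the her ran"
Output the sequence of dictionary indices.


Look up each word in the dictionary:
  'ran' -> 1
  'red' -> 4
  'her' -> 0
  'mat' -> 3
  'her' -> 0
  'the' -> 2
  'her' -> 0
  'ran' -> 1

Encoded: [1, 4, 0, 3, 0, 2, 0, 1]


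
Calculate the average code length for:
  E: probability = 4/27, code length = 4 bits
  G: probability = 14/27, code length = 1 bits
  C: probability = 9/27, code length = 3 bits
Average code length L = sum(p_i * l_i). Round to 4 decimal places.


Weighted contributions p_i * l_i:
  E: (4/27) * 4 = 16/27
  G: (14/27) * 1 = 14/27
  C: (9/27) * 3 = 27/27
Sum = (16 + 14 + 27)/27 = 57/27

L = 57/27 = 2.1111 bits/symbol


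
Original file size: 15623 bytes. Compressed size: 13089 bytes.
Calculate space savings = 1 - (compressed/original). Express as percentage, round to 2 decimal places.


ratio = compressed/original = 13089/15623 = 0.837803
savings = 1 - ratio = 1 - 0.837803 = 0.162197
as a percentage: 0.162197 * 100 = 16.22%

Space savings = 1 - 13089/15623 = 16.22%


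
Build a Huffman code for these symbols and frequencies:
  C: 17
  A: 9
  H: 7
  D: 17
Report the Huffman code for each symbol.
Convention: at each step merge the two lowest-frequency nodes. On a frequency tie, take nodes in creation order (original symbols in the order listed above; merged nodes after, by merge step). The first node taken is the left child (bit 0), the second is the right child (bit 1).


Huffman tree construction:
Step 1: Merge H(7) + A(9) = 16
Step 2: Merge (H+A)(16) + C(17) = 33
Step 3: Merge D(17) + ((H+A)+C)(33) = 50
Read each symbol's code off the tree from the root (left child = 0, right child = 1).

Codes:
  C: 11 (length 2)
  A: 101 (length 3)
  H: 100 (length 3)
  D: 0 (length 1)
Average code length: 99/50 = 1.9800 bits/symbol


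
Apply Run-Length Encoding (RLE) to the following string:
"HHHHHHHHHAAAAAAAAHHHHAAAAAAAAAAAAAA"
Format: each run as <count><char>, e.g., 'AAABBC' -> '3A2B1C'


Scanning runs left to right:
  i=0: run of 'H' x 9 -> '9H'
  i=9: run of 'A' x 8 -> '8A'
  i=17: run of 'H' x 4 -> '4H'
  i=21: run of 'A' x 14 -> '14A'

RLE = 9H8A4H14A


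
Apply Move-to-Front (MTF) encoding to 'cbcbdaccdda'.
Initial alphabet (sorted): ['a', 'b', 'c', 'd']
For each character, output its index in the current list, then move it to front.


MTF encoding:
'c': index 2 in ['a', 'b', 'c', 'd'] -> ['c', 'a', 'b', 'd']
'b': index 2 in ['c', 'a', 'b', 'd'] -> ['b', 'c', 'a', 'd']
'c': index 1 in ['b', 'c', 'a', 'd'] -> ['c', 'b', 'a', 'd']
'b': index 1 in ['c', 'b', 'a', 'd'] -> ['b', 'c', 'a', 'd']
'd': index 3 in ['b', 'c', 'a', 'd'] -> ['d', 'b', 'c', 'a']
'a': index 3 in ['d', 'b', 'c', 'a'] -> ['a', 'd', 'b', 'c']
'c': index 3 in ['a', 'd', 'b', 'c'] -> ['c', 'a', 'd', 'b']
'c': index 0 in ['c', 'a', 'd', 'b'] -> ['c', 'a', 'd', 'b']
'd': index 2 in ['c', 'a', 'd', 'b'] -> ['d', 'c', 'a', 'b']
'd': index 0 in ['d', 'c', 'a', 'b'] -> ['d', 'c', 'a', 'b']
'a': index 2 in ['d', 'c', 'a', 'b'] -> ['a', 'd', 'c', 'b']


Output: [2, 2, 1, 1, 3, 3, 3, 0, 2, 0, 2]


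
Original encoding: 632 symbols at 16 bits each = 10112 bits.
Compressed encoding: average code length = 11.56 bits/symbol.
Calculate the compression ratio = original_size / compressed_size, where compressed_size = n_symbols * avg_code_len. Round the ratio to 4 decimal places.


original_size = n_symbols * orig_bits = 632 * 16 = 10112 bits
compressed_size = n_symbols * avg_code_len = 632 * 11.56 = 7305.92 bits
ratio = original_size / compressed_size = 10112 / 7305.92 = 1.3841

Compression ratio = 1.3841


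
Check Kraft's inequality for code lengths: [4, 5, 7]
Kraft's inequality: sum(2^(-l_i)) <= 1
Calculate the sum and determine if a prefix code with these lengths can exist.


Sum = 2^(-4) + 2^(-5) + 2^(-7)
    = 0.0625 + 0.03125 + 0.0078125
    = 13/128 = 0.1015625
Since 0.1015625 <= 1, Kraft's inequality IS satisfied.
A prefix code with these lengths CAN exist.

Kraft sum = 0.1015625. Satisfied.


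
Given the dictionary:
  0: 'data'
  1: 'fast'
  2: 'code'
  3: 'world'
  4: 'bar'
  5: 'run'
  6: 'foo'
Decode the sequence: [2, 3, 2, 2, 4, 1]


Look up each index in the dictionary:
  2 -> 'code'
  3 -> 'world'
  2 -> 'code'
  2 -> 'code'
  4 -> 'bar'
  1 -> 'fast'

Decoded: "code world code code bar fast"


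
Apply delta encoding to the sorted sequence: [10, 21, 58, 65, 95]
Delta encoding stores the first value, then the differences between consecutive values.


First value: 10
Deltas:
  21 - 10 = 11
  58 - 21 = 37
  65 - 58 = 7
  95 - 65 = 30


Delta encoded: [10, 11, 37, 7, 30]


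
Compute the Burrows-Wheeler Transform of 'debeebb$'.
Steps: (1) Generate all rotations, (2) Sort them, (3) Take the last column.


Rotations (sorted):
  0: $debeebb -> last char: b
  1: b$debeeb -> last char: b
  2: bb$debee -> last char: e
  3: beebb$de -> last char: e
  4: debeebb$ -> last char: $
  5: ebb$debe -> last char: e
  6: ebeebb$d -> last char: d
  7: eebb$deb -> last char: b


BWT = bbee$edb


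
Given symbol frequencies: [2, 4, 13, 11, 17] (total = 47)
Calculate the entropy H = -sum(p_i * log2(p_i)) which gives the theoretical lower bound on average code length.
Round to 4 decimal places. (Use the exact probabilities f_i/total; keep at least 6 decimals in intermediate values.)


Per-symbol terms -p_i * log2(p_i) with p_i = f_i/47:
  p = 2/47 = 0.042553: log2(p) = -4.554589, -p*log2(p) = 0.193812
  p = 4/47 = 0.085106: log2(p) = -3.554589, -p*log2(p) = 0.302518
  p = 13/47 = 0.276596: log2(p) = -1.854149, -p*log2(p) = 0.512850
  p = 11/47 = 0.234043: log2(p) = -2.095157, -p*log2(p) = 0.490356
  p = 17/47 = 0.361702: log2(p) = -1.467126, -p*log2(p) = 0.530663
H = 0.193812 + 0.302518 + 0.512850 + 0.490356 + 0.530663 = 2.030199

H = 2.0302 bits/symbol


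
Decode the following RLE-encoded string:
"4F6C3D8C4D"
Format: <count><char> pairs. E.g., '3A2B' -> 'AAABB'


Expanding each <count><char> pair:
  4F -> 'FFFF'
  6C -> 'CCCCCC'
  3D -> 'DDD'
  8C -> 'CCCCCCCC'
  4D -> 'DDDD'

Decoded = FFFFCCCCCCDDDCCCCCCCCDDDD


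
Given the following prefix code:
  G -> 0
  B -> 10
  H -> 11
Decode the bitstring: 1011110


Decoding step by step:
Bits 10 -> B
Bits 11 -> H
Bits 11 -> H
Bits 0 -> G


Decoded message: BHHG


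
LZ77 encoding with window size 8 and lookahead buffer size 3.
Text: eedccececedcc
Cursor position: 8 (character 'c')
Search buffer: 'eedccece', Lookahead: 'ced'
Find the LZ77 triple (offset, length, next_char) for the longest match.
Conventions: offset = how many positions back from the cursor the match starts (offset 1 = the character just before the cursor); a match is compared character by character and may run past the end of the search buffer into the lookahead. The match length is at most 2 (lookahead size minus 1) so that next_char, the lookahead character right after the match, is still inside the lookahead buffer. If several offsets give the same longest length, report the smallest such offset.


Try each offset into the search buffer:
  offset=1 (pos 7, char 'e'): match length 0
  offset=2 (pos 6, char 'c'): match length 2
  offset=3 (pos 5, char 'e'): match length 0
  offset=4 (pos 4, char 'c'): match length 2
  offset=5 (pos 3, char 'c'): match length 1
  offset=6 (pos 2, char 'd'): match length 0
  offset=7 (pos 1, char 'e'): match length 0
  offset=8 (pos 0, char 'e'): match length 0
Longest match has length 2, found at offsets 2, 4; take the smallest, offset 2.
next_char = character at position 8 + 2 = 10 -> 'd'

Best match: offset=2, length=2 (matching 'ce' starting at position 6)
LZ77 triple: (2, 2, 'd')


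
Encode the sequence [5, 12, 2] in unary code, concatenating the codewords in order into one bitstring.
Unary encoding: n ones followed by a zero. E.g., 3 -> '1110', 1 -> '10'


Encode each number as n ones followed by a terminating 0:
  5 -> 111110 (6 bits)
  12 -> 1111111111110 (13 bits)
  2 -> 110 (3 bits)
Total length = 6 + 13 + 3 = 22 bits.

Unary([5, 12, 2]) = 1111101111111111110110 (22 bits)


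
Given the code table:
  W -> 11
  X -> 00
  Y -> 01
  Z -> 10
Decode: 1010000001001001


Decoding:
10 -> Z
10 -> Z
00 -> X
00 -> X
01 -> Y
00 -> X
10 -> Z
01 -> Y


Result: ZZXXYXZY


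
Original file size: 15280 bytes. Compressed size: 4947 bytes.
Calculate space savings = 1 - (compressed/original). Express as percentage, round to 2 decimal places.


ratio = compressed/original = 4947/15280 = 0.323757
savings = 1 - ratio = 1 - 0.323757 = 0.676243
as a percentage: 0.676243 * 100 = 67.62%

Space savings = 1 - 4947/15280 = 67.62%


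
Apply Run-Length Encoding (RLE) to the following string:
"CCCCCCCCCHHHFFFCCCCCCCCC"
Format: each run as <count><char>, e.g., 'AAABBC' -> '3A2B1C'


Scanning runs left to right:
  i=0: run of 'C' x 9 -> '9C'
  i=9: run of 'H' x 3 -> '3H'
  i=12: run of 'F' x 3 -> '3F'
  i=15: run of 'C' x 9 -> '9C'

RLE = 9C3H3F9C


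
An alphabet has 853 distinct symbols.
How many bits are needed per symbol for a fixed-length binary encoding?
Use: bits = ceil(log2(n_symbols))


log2(853) = 9.7364
Bracket: 2^9 = 512 < 853 <= 2^10 = 1024
So ceil(log2(853)) = 10

bits = ceil(log2(853)) = ceil(9.7364) = 10 bits


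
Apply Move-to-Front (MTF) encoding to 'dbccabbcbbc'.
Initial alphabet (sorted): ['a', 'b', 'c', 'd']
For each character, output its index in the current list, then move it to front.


MTF encoding:
'd': index 3 in ['a', 'b', 'c', 'd'] -> ['d', 'a', 'b', 'c']
'b': index 2 in ['d', 'a', 'b', 'c'] -> ['b', 'd', 'a', 'c']
'c': index 3 in ['b', 'd', 'a', 'c'] -> ['c', 'b', 'd', 'a']
'c': index 0 in ['c', 'b', 'd', 'a'] -> ['c', 'b', 'd', 'a']
'a': index 3 in ['c', 'b', 'd', 'a'] -> ['a', 'c', 'b', 'd']
'b': index 2 in ['a', 'c', 'b', 'd'] -> ['b', 'a', 'c', 'd']
'b': index 0 in ['b', 'a', 'c', 'd'] -> ['b', 'a', 'c', 'd']
'c': index 2 in ['b', 'a', 'c', 'd'] -> ['c', 'b', 'a', 'd']
'b': index 1 in ['c', 'b', 'a', 'd'] -> ['b', 'c', 'a', 'd']
'b': index 0 in ['b', 'c', 'a', 'd'] -> ['b', 'c', 'a', 'd']
'c': index 1 in ['b', 'c', 'a', 'd'] -> ['c', 'b', 'a', 'd']


Output: [3, 2, 3, 0, 3, 2, 0, 2, 1, 0, 1]
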